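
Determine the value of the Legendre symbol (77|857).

1

77 ≡ 1 (mod 4), so quadratic reciprocity gives (77|857) = (857|77). Reduce: 857 ≡ 10 (mod 77). Now have (10|77).
Factor out 2: 10 = 2·5. Since 77 ≡ 5 (mod 8), (2|77) = -1. Now have -(5|77).
5 ≡ 1 (mod 4), so quadratic reciprocity gives (5|77) = (77|5). Reduce: 77 ≡ 2 (mod 5). Now have -(2|5).
Factor out 2: 2 = 2. Since 5 ≡ 5 (mod 8), (2|5) = -1. Now have (1|5).
(1|5) = 1. Collecting the sign factors: 1.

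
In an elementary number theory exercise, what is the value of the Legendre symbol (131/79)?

(131/79)
  = (52/79)    [131 ≡ 52 mod 79]
  = (13/79)    [79 ≡ 7 mod 8 ⇒ (2/79)^2 = +1]
  = (79/13)    [QR: 13 ≡ 1 mod 4, sign kept]
  = (1/13)    [79 ≡ 1 mod 13]
  = 1    [(1/13) = 1]

1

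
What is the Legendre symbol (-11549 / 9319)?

(-11549 / 9319)
  = -(11549 / 9319)    [9319 ≡ 3 mod 4 ⇒ (-1 / 9319) = -1]
  = -(2230 / 9319)    [11549 ≡ 2230 mod 9319]
  = -(1115 / 9319)    [9319 ≡ 7 mod 8 ⇒ (2 / 9319) = +1]
  = (9319 / 1115)    [QR: both ≡ 3 mod 4, sign flips]
  = (399 / 1115)    [9319 ≡ 399 mod 1115]
  = -(1115 / 399)    [QR: both ≡ 3 mod 4, sign flips]
  = -(317 / 399)    [1115 ≡ 317 mod 399]
  = -(399 / 317)    [QR: 317 ≡ 1 mod 4, sign kept]
  = -(82 / 317)    [399 ≡ 82 mod 317]
  = (41 / 317)    [317 ≡ 5 mod 8 ⇒ (2 / 317) = -1]
  = (317 / 41)    [QR: 41 ≡ 1 mod 4, sign kept]
  = (30 / 41)    [317 ≡ 30 mod 41]
  = (15 / 41)    [41 ≡ 1 mod 8 ⇒ (2 / 41) = +1]
  = (41 / 15)    [QR: 41 ≡ 1 mod 4, sign kept]
  = (11 / 15)    [41 ≡ 11 mod 15]
  = -(15 / 11)    [QR: both ≡ 3 mod 4, sign flips]
  = -(4 / 11)    [15 ≡ 4 mod 11]
  = -(1 / 11)    [11 ≡ 3 mod 8 ⇒ (2 / 11)^2 = +1]
  = -1    [(1 / 11) = 1]

-1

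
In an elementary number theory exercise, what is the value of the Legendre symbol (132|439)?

(132|439)
  = (33|439)    [439 ≡ 7 mod 8 ⇒ (2|439)^2 = +1]
  = (439|33)    [QR: 33 ≡ 1 mod 4, sign kept]
  = (10|33)    [439 ≡ 10 mod 33]
  = (5|33)    [33 ≡ 1 mod 8 ⇒ (2|33) = +1]
  = (33|5)    [QR: 5 ≡ 1 mod 4, sign kept]
  = (3|5)    [33 ≡ 3 mod 5]
  = (5|3)    [QR: 5 ≡ 1 mod 4, sign kept]
  = (2|3)    [5 ≡ 2 mod 3]
  = -(1|3)    [3 ≡ 3 mod 8 ⇒ (2|3) = -1]
  = -1    [(1|3) = 1]

-1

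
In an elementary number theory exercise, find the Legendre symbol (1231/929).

Reduce the numerator: 1231 ≡ 302 (mod 929), so (1231/929) = (302/929).
Factor out 2: 302 = 2·151. Since 929 ≡ 1 (mod 8), (2/929) = +1. Now have (151/929).
929 ≡ 1 (mod 4), so quadratic reciprocity gives (151/929) = (929/151). Reduce: 929 ≡ 23 (mod 151). Now have (23/151).
Both 23 ≡ 3 and 151 ≡ 3 (mod 4), so reciprocity gives (23/151) = -(151/23). Reduce: 151 ≡ 13 (mod 23). Now have -(13/23).
13 ≡ 1 (mod 4), so quadratic reciprocity gives (13/23) = (23/13). Reduce: 23 ≡ 10 (mod 13). Now have -(10/13).
Factor out 2: 10 = 2·5. Since 13 ≡ 5 (mod 8), (2/13) = -1. Now have (5/13).
5 ≡ 1 (mod 4), so quadratic reciprocity gives (5/13) = (13/5). Reduce: 13 ≡ 3 (mod 5). Now have (3/5).
5 ≡ 1 (mod 4), so quadratic reciprocity gives (3/5) = (5/3). Reduce: 5 ≡ 2 (mod 3). Now have (2/3).
Factor out 2: 2 = 2. Since 3 ≡ 3 (mod 8), (2/3) = -1. Now have -(1/3).
(1/3) = 1. Collecting the sign factors: -1.

-1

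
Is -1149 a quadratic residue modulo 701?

(-1149|701)
  = (253|701)    [-1149 ≡ 253 mod 701]
  = (701|253)    [QR: 253 ≡ 1 mod 4, sign kept]
  = (195|253)    [701 ≡ 195 mod 253]
  = (253|195)    [QR: 253 ≡ 1 mod 4, sign kept]
  = (58|195)    [253 ≡ 58 mod 195]
  = -(29|195)    [195 ≡ 3 mod 8 ⇒ (2|195) = -1]
  = -(195|29)    [QR: 29 ≡ 1 mod 4, sign kept]
  = -(21|29)    [195 ≡ 21 mod 29]
  = -(29|21)    [QR: 21 ≡ 1 mod 4, sign kept]
  = -(8|21)    [29 ≡ 8 mod 21]
  = (1|21)    [21 ≡ 5 mod 8 ⇒ (2|21)^3 = -1]
  = 1    [(1|21) = 1]
The Legendre symbol is 1, so x^2 ≡ -1149 (mod 701) has solution.

yes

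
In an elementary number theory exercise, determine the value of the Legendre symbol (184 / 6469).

-1

Factor out 2: 184 = 2^3·23. Since 6469 ≡ 5 (mod 8), (2 / 6469) = -1, and (2 / 6469)^3 = -1. Now have -(23 / 6469).
6469 ≡ 1 (mod 4), so quadratic reciprocity gives (23 / 6469) = (6469 / 23). Reduce: 6469 ≡ 6 (mod 23). Now have -(6 / 23).
Factor out 2: 6 = 2·3. Since 23 ≡ 7 (mod 8), (2 / 23) = +1. Now have -(3 / 23).
Both 3 ≡ 3 and 23 ≡ 3 (mod 4), so reciprocity gives (3 / 23) = -(23 / 3). Reduce: 23 ≡ 2 (mod 3). Now have (2 / 3).
Factor out 2: 2 = 2. Since 3 ≡ 3 (mod 8), (2 / 3) = -1. Now have -(1 / 3).
(1 / 3) = 1. Collecting the sign factors: -1.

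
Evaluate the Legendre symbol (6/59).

-1

(6/59)
  = -(3/59)    [59 ≡ 3 mod 8 ⇒ (2/59) = -1]
  = (59/3)    [QR: both ≡ 3 mod 4, sign flips]
  = (2/3)    [59 ≡ 2 mod 3]
  = -(1/3)    [3 ≡ 3 mod 8 ⇒ (2/3) = -1]
  = -1    [(1/3) = 1]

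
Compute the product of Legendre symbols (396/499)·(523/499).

By multiplicativity, (396·523/499) = (396/499)·(523/499).
First factor (396/499):
Factor out 2: 396 = 2^2·99. Since 499 ≡ 3 (mod 8), (2/499) = -1, and (2/499)^2 = +1. Now have (99/499).
Both 99 ≡ 3 and 499 ≡ 3 (mod 4), so reciprocity gives (99/499) = -(499/99). Reduce: 499 ≡ 4 (mod 99). Now have -(4/99).
Factor out 2: 4 = 2^2. Since 99 ≡ 3 (mod 8), (2/99) = -1, and (2/99)^2 = +1. Now have -(1/99).
(1/99) = 1. Collecting the sign factors: -1.
Second factor (523/499):
Reduce the numerator: 523 ≡ 24 (mod 499), so (523/499) = (24/499).
Factor out 2: 24 = 2^3·3. Since 499 ≡ 3 (mod 8), (2/499) = -1, and (2/499)^3 = -1. Now have -(3/499).
Both 3 ≡ 3 and 499 ≡ 3 (mod 4), so reciprocity gives (3/499) = -(499/3). Reduce: 499 ≡ 1 (mod 3). Now have (1/3).
(1/3) = 1. Collecting the sign factors: 1.
Product: (-1)·(1) = -1.

-1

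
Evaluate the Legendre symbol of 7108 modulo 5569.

-1

Reduce the numerator: 7108 ≡ 1539 (mod 5569), so (7108/5569) = (1539/5569).
5569 ≡ 1 (mod 4), so quadratic reciprocity gives (1539/5569) = (5569/1539). Reduce: 5569 ≡ 952 (mod 1539). Now have (952/1539).
Factor out 2: 952 = 2^3·119. Since 1539 ≡ 3 (mod 8), (2/1539) = -1, and (2/1539)^3 = -1. Now have -(119/1539).
Both 119 ≡ 3 and 1539 ≡ 3 (mod 4), so reciprocity gives (119/1539) = -(1539/119). Reduce: 1539 ≡ 111 (mod 119). Now have (111/119).
Both 111 ≡ 3 and 119 ≡ 3 (mod 4), so reciprocity gives (111/119) = -(119/111). Reduce: 119 ≡ 8 (mod 111). Now have -(8/111).
Factor out 2: 8 = 2^3. Since 111 ≡ 7 (mod 8), (2/111) = +1, and (2/111)^3 = +1. Now have -(1/111).
(1/111) = 1. Collecting the sign factors: -1.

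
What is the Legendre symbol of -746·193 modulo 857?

By multiplicativity, (-746·193|857) = (-746|857)·(193|857).
First factor (-746|857):
(-746|857)
  = (111|857)    [-746 ≡ 111 mod 857]
  = (857|111)    [QR: 857 ≡ 1 mod 4, sign kept]
  = (80|111)    [857 ≡ 80 mod 111]
  = (5|111)    [111 ≡ 7 mod 8 ⇒ (2|111)^4 = +1]
  = (111|5)    [QR: 5 ≡ 1 mod 4, sign kept]
  = (1|5)    [111 ≡ 1 mod 5]
  = 1    [(1|5) = 1]
Second factor (193|857):
(193|857)
  = (857|193)    [QR: 193 ≡ 1 mod 4, sign kept]
  = (85|193)    [857 ≡ 85 mod 193]
  = (193|85)    [QR: 85 ≡ 1 mod 4, sign kept]
  = (23|85)    [193 ≡ 23 mod 85]
  = (85|23)    [QR: 85 ≡ 1 mod 4, sign kept]
  = (16|23)    [85 ≡ 16 mod 23]
  = (1|23)    [23 ≡ 7 mod 8 ⇒ (2|23)^4 = +1]
  = 1    [(1|23) = 1]
Product: (1)·(1) = 1.

1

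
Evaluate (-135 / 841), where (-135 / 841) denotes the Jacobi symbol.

1

Reduce the numerator: -135 ≡ 706 (mod 841), so (-135 / 841) = (706 / 841).
Factor out 2: 706 = 2·353. Since 841 ≡ 1 (mod 8), (2 / 841) = +1. Now have (353 / 841).
353 ≡ 1 (mod 4), so quadratic reciprocity gives (353 / 841) = (841 / 353). Reduce: 841 ≡ 135 (mod 353). Now have (135 / 353).
353 ≡ 1 (mod 4), so quadratic reciprocity gives (135 / 353) = (353 / 135). Reduce: 353 ≡ 83 (mod 135). Now have (83 / 135).
Both 83 ≡ 3 and 135 ≡ 3 (mod 4), so reciprocity gives (83 / 135) = -(135 / 83). Reduce: 135 ≡ 52 (mod 83). Now have -(52 / 83).
Factor out 2: 52 = 2^2·13. Since 83 ≡ 3 (mod 8), (2 / 83) = -1, and (2 / 83)^2 = +1. Now have -(13 / 83).
13 ≡ 1 (mod 4), so quadratic reciprocity gives (13 / 83) = (83 / 13). Reduce: 83 ≡ 5 (mod 13). Now have -(5 / 13).
5 ≡ 1 (mod 4), so quadratic reciprocity gives (5 / 13) = (13 / 5). Reduce: 13 ≡ 3 (mod 5). Now have -(3 / 5).
5 ≡ 1 (mod 4), so quadratic reciprocity gives (3 / 5) = (5 / 3). Reduce: 5 ≡ 2 (mod 3). Now have -(2 / 3).
Factor out 2: 2 = 2. Since 3 ≡ 3 (mod 8), (2 / 3) = -1. Now have (1 / 3).
(1 / 3) = 1. Collecting the sign factors: 1.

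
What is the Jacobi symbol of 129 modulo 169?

(129|169)
  = (169|129)    [QR: 129 ≡ 1 mod 4, sign kept]
  = (40|129)    [169 ≡ 40 mod 129]
  = (5|129)    [129 ≡ 1 mod 8 ⇒ (2|129)^3 = +1]
  = (129|5)    [QR: 5 ≡ 1 mod 4, sign kept]
  = (4|5)    [129 ≡ 4 mod 5]
  = (1|5)    [5 ≡ 5 mod 8 ⇒ (2|5)^2 = +1]
  = 1    [(1|5) = 1]

1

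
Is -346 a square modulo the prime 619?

yes

(-346/619)
  = -(346/619)    [619 ≡ 3 mod 4 ⇒ (-1/619) = -1]
  = (173/619)    [619 ≡ 3 mod 8 ⇒ (2/619) = -1]
  = (619/173)    [QR: 173 ≡ 1 mod 4, sign kept]
  = (100/173)    [619 ≡ 100 mod 173]
  = (25/173)    [173 ≡ 5 mod 8 ⇒ (2/173)^2 = +1]
  = (173/25)    [QR: 25 ≡ 1 mod 4, sign kept]
  = (23/25)    [173 ≡ 23 mod 25]
  = (25/23)    [QR: 25 ≡ 1 mod 4, sign kept]
  = (2/23)    [25 ≡ 2 mod 23]
  = (1/23)    [23 ≡ 7 mod 8 ⇒ (2/23) = +1]
  = 1    [(1/23) = 1]
(-346/619) = 1, and 619 is prime, so -346 is a quadratic residue mod 619.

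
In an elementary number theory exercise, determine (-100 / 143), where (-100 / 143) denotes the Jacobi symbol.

(-100 / 143)
  = -(100 / 143)    [143 ≡ 3 mod 4 ⇒ (-1 / 143) = -1]
  = -(25 / 143)    [143 ≡ 7 mod 8 ⇒ (2 / 143)^2 = +1]
  = -(143 / 25)    [QR: 25 ≡ 1 mod 4, sign kept]
  = -(18 / 25)    [143 ≡ 18 mod 25]
  = -(9 / 25)    [25 ≡ 1 mod 8 ⇒ (2 / 25) = +1]
  = -(25 / 9)    [QR: 9 ≡ 1 mod 4, sign kept]
  = -(7 / 9)    [25 ≡ 7 mod 9]
  = -(9 / 7)    [QR: 9 ≡ 1 mod 4, sign kept]
  = -(2 / 7)    [9 ≡ 2 mod 7]
  = -(1 / 7)    [7 ≡ 7 mod 8 ⇒ (2 / 7) = +1]
  = -1    [(1 / 7) = 1]

-1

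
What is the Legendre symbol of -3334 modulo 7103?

Pull out -1: (-3334/7103) = (-1/7103)·(3334/7103). Since 7103 ≡ 3 (mod 4), (-1/7103) = -1. Now have -(3334/7103).
Factor out 2: 3334 = 2·1667. Since 7103 ≡ 7 (mod 8), (2/7103) = +1. Now have -(1667/7103).
Both 1667 ≡ 3 and 7103 ≡ 3 (mod 4), so reciprocity gives (1667/7103) = -(7103/1667). Reduce: 7103 ≡ 435 (mod 1667). Now have (435/1667).
Both 435 ≡ 3 and 1667 ≡ 3 (mod 4), so reciprocity gives (435/1667) = -(1667/435). Reduce: 1667 ≡ 362 (mod 435). Now have -(362/435).
Factor out 2: 362 = 2·181. Since 435 ≡ 3 (mod 8), (2/435) = -1. Now have (181/435).
181 ≡ 1 (mod 4), so quadratic reciprocity gives (181/435) = (435/181). Reduce: 435 ≡ 73 (mod 181). Now have (73/181).
73 ≡ 1 (mod 4), so quadratic reciprocity gives (73/181) = (181/73). Reduce: 181 ≡ 35 (mod 73). Now have (35/73).
73 ≡ 1 (mod 4), so quadratic reciprocity gives (35/73) = (73/35). Reduce: 73 ≡ 3 (mod 35). Now have (3/35).
Both 3 ≡ 3 and 35 ≡ 3 (mod 4), so reciprocity gives (3/35) = -(35/3). Reduce: 35 ≡ 2 (mod 3). Now have -(2/3).
Factor out 2: 2 = 2. Since 3 ≡ 3 (mod 8), (2/3) = -1. Now have (1/3).
(1/3) = 1. Collecting the sign factors: 1.

1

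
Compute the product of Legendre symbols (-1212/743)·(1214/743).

-1

By multiplicativity, (-1212·1214/743) = (-1212/743)·(1214/743).
First factor (-1212/743):
Reduce the numerator: -1212 ≡ 274 (mod 743), so (-1212/743) = (274/743).
Factor out 2: 274 = 2·137. Since 743 ≡ 7 (mod 8), (2/743) = +1. Now have (137/743).
137 ≡ 1 (mod 4), so quadratic reciprocity gives (137/743) = (743/137). Reduce: 743 ≡ 58 (mod 137). Now have (58/137).
Factor out 2: 58 = 2·29. Since 137 ≡ 1 (mod 8), (2/137) = +1. Now have (29/137).
29 ≡ 1 (mod 4), so quadratic reciprocity gives (29/137) = (137/29). Reduce: 137 ≡ 21 (mod 29). Now have (21/29).
21 ≡ 1 (mod 4), so quadratic reciprocity gives (21/29) = (29/21). Reduce: 29 ≡ 8 (mod 21). Now have (8/21).
Factor out 2: 8 = 2^3. Since 21 ≡ 5 (mod 8), (2/21) = -1, and (2/21)^3 = -1. Now have -(1/21).
(1/21) = 1. Collecting the sign factors: -1.
Second factor (1214/743):
Reduce the numerator: 1214 ≡ 471 (mod 743), so (1214/743) = (471/743).
Both 471 ≡ 3 and 743 ≡ 3 (mod 4), so reciprocity gives (471/743) = -(743/471). Reduce: 743 ≡ 272 (mod 471). Now have -(272/471).
Factor out 2: 272 = 2^4·17. Since 471 ≡ 7 (mod 8), (2/471) = +1, and (2/471)^4 = +1. Now have -(17/471).
17 ≡ 1 (mod 4), so quadratic reciprocity gives (17/471) = (471/17). Reduce: 471 ≡ 12 (mod 17). Now have -(12/17).
Factor out 2: 12 = 2^2·3. Since 17 ≡ 1 (mod 8), (2/17) = +1, and (2/17)^2 = +1. Now have -(3/17).
17 ≡ 1 (mod 4), so quadratic reciprocity gives (3/17) = (17/3). Reduce: 17 ≡ 2 (mod 3). Now have -(2/3).
Factor out 2: 2 = 2. Since 3 ≡ 3 (mod 8), (2/3) = -1. Now have (1/3).
(1/3) = 1. Collecting the sign factors: 1.
Product: (-1)·(1) = -1.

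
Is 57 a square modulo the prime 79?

(57|79)
  = (79|57)    [QR: 57 ≡ 1 mod 4, sign kept]
  = (22|57)    [79 ≡ 22 mod 57]
  = (11|57)    [57 ≡ 1 mod 8 ⇒ (2|57) = +1]
  = (57|11)    [QR: 57 ≡ 1 mod 4, sign kept]
  = (2|11)    [57 ≡ 2 mod 11]
  = -(1|11)    [11 ≡ 3 mod 8 ⇒ (2|11) = -1]
  = -1    [(1|11) = 1]
(57|79) = -1, and 79 is prime, so 57 is not a quadratic residue mod 79.

no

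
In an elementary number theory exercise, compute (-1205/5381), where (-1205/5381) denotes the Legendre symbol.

1

Pull out -1: (-1205/5381) = (-1/5381)·(1205/5381). Since 5381 ≡ 1 (mod 4), (-1/5381) = +1. Now have (1205/5381).
1205 ≡ 1 (mod 4), so quadratic reciprocity gives (1205/5381) = (5381/1205). Reduce: 5381 ≡ 561 (mod 1205). Now have (561/1205).
561 ≡ 1 (mod 4), so quadratic reciprocity gives (561/1205) = (1205/561). Reduce: 1205 ≡ 83 (mod 561). Now have (83/561).
561 ≡ 1 (mod 4), so quadratic reciprocity gives (83/561) = (561/83). Reduce: 561 ≡ 63 (mod 83). Now have (63/83).
Both 63 ≡ 3 and 83 ≡ 3 (mod 4), so reciprocity gives (63/83) = -(83/63). Reduce: 83 ≡ 20 (mod 63). Now have -(20/63).
Factor out 2: 20 = 2^2·5. Since 63 ≡ 7 (mod 8), (2/63) = +1, and (2/63)^2 = +1. Now have -(5/63).
5 ≡ 1 (mod 4), so quadratic reciprocity gives (5/63) = (63/5). Reduce: 63 ≡ 3 (mod 5). Now have -(3/5).
5 ≡ 1 (mod 4), so quadratic reciprocity gives (3/5) = (5/3). Reduce: 5 ≡ 2 (mod 3). Now have -(2/3).
Factor out 2: 2 = 2. Since 3 ≡ 3 (mod 8), (2/3) = -1. Now have (1/3).
(1/3) = 1. Collecting the sign factors: 1.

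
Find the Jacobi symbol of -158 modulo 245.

-1

(-158|245)
  = (158|245)    [245 ≡ 1 mod 4 ⇒ (-1|245) = +1]
  = -(79|245)    [245 ≡ 5 mod 8 ⇒ (2|245) = -1]
  = -(245|79)    [QR: 245 ≡ 1 mod 4, sign kept]
  = -(8|79)    [245 ≡ 8 mod 79]
  = -(1|79)    [79 ≡ 7 mod 8 ⇒ (2|79)^3 = +1]
  = -1    [(1|79) = 1]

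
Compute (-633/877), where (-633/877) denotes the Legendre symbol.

(-633/877)
  = (633/877)    [877 ≡ 1 mod 4 ⇒ (-1/877) = +1]
  = (877/633)    [QR: 633 ≡ 1 mod 4, sign kept]
  = (244/633)    [877 ≡ 244 mod 633]
  = (61/633)    [633 ≡ 1 mod 8 ⇒ (2/633)^2 = +1]
  = (633/61)    [QR: 61 ≡ 1 mod 4, sign kept]
  = (23/61)    [633 ≡ 23 mod 61]
  = (61/23)    [QR: 61 ≡ 1 mod 4, sign kept]
  = (15/23)    [61 ≡ 15 mod 23]
  = -(23/15)    [QR: both ≡ 3 mod 4, sign flips]
  = -(8/15)    [23 ≡ 8 mod 15]
  = -(1/15)    [15 ≡ 7 mod 8 ⇒ (2/15)^3 = +1]
  = -1    [(1/15) = 1]

-1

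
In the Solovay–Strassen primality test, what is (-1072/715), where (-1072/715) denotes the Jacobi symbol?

(-1072/715)
  = -(1072/715)    [715 ≡ 3 mod 4 ⇒ (-1/715) = -1]
  = -(357/715)    [1072 ≡ 357 mod 715]
  = -(715/357)    [QR: 357 ≡ 1 mod 4, sign kept]
  = -(1/357)    [715 ≡ 1 mod 357]
  = -1    [(1/357) = 1]

-1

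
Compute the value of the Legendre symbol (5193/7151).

-1

(5193/7151)
  = (7151/5193)    [QR: 5193 ≡ 1 mod 4, sign kept]
  = (1958/5193)    [7151 ≡ 1958 mod 5193]
  = (979/5193)    [5193 ≡ 1 mod 8 ⇒ (2/5193) = +1]
  = (5193/979)    [QR: 5193 ≡ 1 mod 4, sign kept]
  = (298/979)    [5193 ≡ 298 mod 979]
  = -(149/979)    [979 ≡ 3 mod 8 ⇒ (2/979) = -1]
  = -(979/149)    [QR: 149 ≡ 1 mod 4, sign kept]
  = -(85/149)    [979 ≡ 85 mod 149]
  = -(149/85)    [QR: 85 ≡ 1 mod 4, sign kept]
  = -(64/85)    [149 ≡ 64 mod 85]
  = -(1/85)    [85 ≡ 5 mod 8 ⇒ (2/85)^6 = +1]
  = -1    [(1/85) = 1]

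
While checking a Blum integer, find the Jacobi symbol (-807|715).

1

(-807|715)
  = -(807|715)    [715 ≡ 3 mod 4 ⇒ (-1|715) = -1]
  = -(92|715)    [807 ≡ 92 mod 715]
  = -(23|715)    [715 ≡ 3 mod 8 ⇒ (2|715)^2 = +1]
  = (715|23)    [QR: both ≡ 3 mod 4, sign flips]
  = (2|23)    [715 ≡ 2 mod 23]
  = (1|23)    [23 ≡ 7 mod 8 ⇒ (2|23) = +1]
  = 1    [(1|23) = 1]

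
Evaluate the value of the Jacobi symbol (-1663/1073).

1

Reduce the numerator: -1663 ≡ 483 (mod 1073), so (-1663/1073) = (483/1073).
1073 ≡ 1 (mod 4), so quadratic reciprocity gives (483/1073) = (1073/483). Reduce: 1073 ≡ 107 (mod 483). Now have (107/483).
Both 107 ≡ 3 and 483 ≡ 3 (mod 4), so reciprocity gives (107/483) = -(483/107). Reduce: 483 ≡ 55 (mod 107). Now have -(55/107).
Both 55 ≡ 3 and 107 ≡ 3 (mod 4), so reciprocity gives (55/107) = -(107/55). Reduce: 107 ≡ 52 (mod 55). Now have (52/55).
Factor out 2: 52 = 2^2·13. Since 55 ≡ 7 (mod 8), (2/55) = +1, and (2/55)^2 = +1. Now have (13/55).
13 ≡ 1 (mod 4), so quadratic reciprocity gives (13/55) = (55/13). Reduce: 55 ≡ 3 (mod 13). Now have (3/13).
13 ≡ 1 (mod 4), so quadratic reciprocity gives (3/13) = (13/3). Reduce: 13 ≡ 1 (mod 3). Now have (1/3).
(1/3) = 1. Collecting the sign factors: 1.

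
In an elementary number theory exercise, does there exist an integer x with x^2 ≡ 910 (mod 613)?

(910|613)
  = (297|613)    [910 ≡ 297 mod 613]
  = (613|297)    [QR: 297 ≡ 1 mod 4, sign kept]
  = (19|297)    [613 ≡ 19 mod 297]
  = (297|19)    [QR: 297 ≡ 1 mod 4, sign kept]
  = (12|19)    [297 ≡ 12 mod 19]
  = (3|19)    [19 ≡ 3 mod 8 ⇒ (2|19)^2 = +1]
  = -(19|3)    [QR: both ≡ 3 mod 4, sign flips]
  = -(1|3)    [19 ≡ 1 mod 3]
  = -1    [(1|3) = 1]
(910|613) = -1, and 613 is prime, so 910 is not a quadratic residue mod 613.

no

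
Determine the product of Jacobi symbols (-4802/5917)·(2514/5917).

-1

By multiplicativity, (-4802·2514/5917) = (-4802/5917)·(2514/5917).
First factor (-4802/5917):
(-4802/5917)
  = (1115/5917)    [-4802 ≡ 1115 mod 5917]
  = (5917/1115)    [QR: 5917 ≡ 1 mod 4, sign kept]
  = (342/1115)    [5917 ≡ 342 mod 1115]
  = -(171/1115)    [1115 ≡ 3 mod 8 ⇒ (2/1115) = -1]
  = (1115/171)    [QR: both ≡ 3 mod 4, sign flips]
  = (89/171)    [1115 ≡ 89 mod 171]
  = (171/89)    [QR: 89 ≡ 1 mod 4, sign kept]
  = (82/89)    [171 ≡ 82 mod 89]
  = (41/89)    [89 ≡ 1 mod 8 ⇒ (2/89) = +1]
  = (89/41)    [QR: 41 ≡ 1 mod 4, sign kept]
  = (7/41)    [89 ≡ 7 mod 41]
  = (41/7)    [QR: 41 ≡ 1 mod 4, sign kept]
  = (6/7)    [41 ≡ 6 mod 7]
  = (3/7)    [7 ≡ 7 mod 8 ⇒ (2/7) = +1]
  = -(7/3)    [QR: both ≡ 3 mod 4, sign flips]
  = -(1/3)    [7 ≡ 1 mod 3]
  = -1    [(1/3) = 1]
Second factor (2514/5917):
(2514/5917)
  = -(1257/5917)    [5917 ≡ 5 mod 8 ⇒ (2/5917) = -1]
  = -(5917/1257)    [QR: 1257 ≡ 1 mod 4, sign kept]
  = -(889/1257)    [5917 ≡ 889 mod 1257]
  = -(1257/889)    [QR: 889 ≡ 1 mod 4, sign kept]
  = -(368/889)    [1257 ≡ 368 mod 889]
  = -(23/889)    [889 ≡ 1 mod 8 ⇒ (2/889)^4 = +1]
  = -(889/23)    [QR: 889 ≡ 1 mod 4, sign kept]
  = -(15/23)    [889 ≡ 15 mod 23]
  = (23/15)    [QR: both ≡ 3 mod 4, sign flips]
  = (8/15)    [23 ≡ 8 mod 15]
  = (1/15)    [15 ≡ 7 mod 8 ⇒ (2/15)^3 = +1]
  = 1    [(1/15) = 1]
Product: (-1)·(1) = -1.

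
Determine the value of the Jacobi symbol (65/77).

(65/77)
  = (77/65)    [QR: 65 ≡ 1 mod 4, sign kept]
  = (12/65)    [77 ≡ 12 mod 65]
  = (3/65)    [65 ≡ 1 mod 8 ⇒ (2/65)^2 = +1]
  = (65/3)    [QR: 65 ≡ 1 mod 4, sign kept]
  = (2/3)    [65 ≡ 2 mod 3]
  = -(1/3)    [3 ≡ 3 mod 8 ⇒ (2/3) = -1]
  = -1    [(1/3) = 1]

-1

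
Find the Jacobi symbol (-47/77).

-1

Reduce the numerator: -47 ≡ 30 (mod 77), so (-47/77) = (30/77).
Factor out 2: 30 = 2·15. Since 77 ≡ 5 (mod 8), (2/77) = -1. Now have -(15/77).
77 ≡ 1 (mod 4), so quadratic reciprocity gives (15/77) = (77/15). Reduce: 77 ≡ 2 (mod 15). Now have -(2/15).
Factor out 2: 2 = 2. Since 15 ≡ 7 (mod 8), (2/15) = +1. Now have -(1/15).
(1/15) = 1. Collecting the sign factors: -1.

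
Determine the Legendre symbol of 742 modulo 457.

-1

(742/457)
  = (285/457)    [742 ≡ 285 mod 457]
  = (457/285)    [QR: 285 ≡ 1 mod 4, sign kept]
  = (172/285)    [457 ≡ 172 mod 285]
  = (43/285)    [285 ≡ 5 mod 8 ⇒ (2/285)^2 = +1]
  = (285/43)    [QR: 285 ≡ 1 mod 4, sign kept]
  = (27/43)    [285 ≡ 27 mod 43]
  = -(43/27)    [QR: both ≡ 3 mod 4, sign flips]
  = -(16/27)    [43 ≡ 16 mod 27]
  = -(1/27)    [27 ≡ 3 mod 8 ⇒ (2/27)^4 = +1]
  = -1    [(1/27) = 1]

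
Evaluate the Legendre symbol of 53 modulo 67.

-1

53 ≡ 1 (mod 4), so quadratic reciprocity gives (53/67) = (67/53). Reduce: 67 ≡ 14 (mod 53). Now have (14/53).
Factor out 2: 14 = 2·7. Since 53 ≡ 5 (mod 8), (2/53) = -1. Now have -(7/53).
53 ≡ 1 (mod 4), so quadratic reciprocity gives (7/53) = (53/7). Reduce: 53 ≡ 4 (mod 7). Now have -(4/7).
Factor out 2: 4 = 2^2. Since 7 ≡ 7 (mod 8), (2/7) = +1, and (2/7)^2 = +1. Now have -(1/7).
(1/7) = 1. Collecting the sign factors: -1.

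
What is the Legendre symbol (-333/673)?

1

Reduce the numerator: -333 ≡ 340 (mod 673), so (-333/673) = (340/673).
Factor out 2: 340 = 2^2·85. Since 673 ≡ 1 (mod 8), (2/673) = +1, and (2/673)^2 = +1. Now have (85/673).
85 ≡ 1 (mod 4), so quadratic reciprocity gives (85/673) = (673/85). Reduce: 673 ≡ 78 (mod 85). Now have (78/85).
Factor out 2: 78 = 2·39. Since 85 ≡ 5 (mod 8), (2/85) = -1. Now have -(39/85).
85 ≡ 1 (mod 4), so quadratic reciprocity gives (39/85) = (85/39). Reduce: 85 ≡ 7 (mod 39). Now have -(7/39).
Both 7 ≡ 3 and 39 ≡ 3 (mod 4), so reciprocity gives (7/39) = -(39/7). Reduce: 39 ≡ 4 (mod 7). Now have (4/7).
Factor out 2: 4 = 2^2. Since 7 ≡ 7 (mod 8), (2/7) = +1, and (2/7)^2 = +1. Now have (1/7).
(1/7) = 1. Collecting the sign factors: 1.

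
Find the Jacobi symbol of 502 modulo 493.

Reduce the numerator: 502 ≡ 9 (mod 493), so (502/493) = (9/493).
9 ≡ 1 (mod 4), so quadratic reciprocity gives (9/493) = (493/9). Reduce: 493 ≡ 7 (mod 9). Now have (7/9).
9 ≡ 1 (mod 4), so quadratic reciprocity gives (7/9) = (9/7). Reduce: 9 ≡ 2 (mod 7). Now have (2/7).
Factor out 2: 2 = 2. Since 7 ≡ 7 (mod 8), (2/7) = +1. Now have (1/7).
(1/7) = 1. Collecting the sign factors: 1.

1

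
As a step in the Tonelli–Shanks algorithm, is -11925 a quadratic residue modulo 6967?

no

(-11925/6967)
  = -(11925/6967)    [6967 ≡ 3 mod 4 ⇒ (-1/6967) = -1]
  = -(4958/6967)    [11925 ≡ 4958 mod 6967]
  = -(2479/6967)    [6967 ≡ 7 mod 8 ⇒ (2/6967) = +1]
  = (6967/2479)    [QR: both ≡ 3 mod 4, sign flips]
  = (2009/2479)    [6967 ≡ 2009 mod 2479]
  = (2479/2009)    [QR: 2009 ≡ 1 mod 4, sign kept]
  = (470/2009)    [2479 ≡ 470 mod 2009]
  = (235/2009)    [2009 ≡ 1 mod 8 ⇒ (2/2009) = +1]
  = (2009/235)    [QR: 2009 ≡ 1 mod 4, sign kept]
  = (129/235)    [2009 ≡ 129 mod 235]
  = (235/129)    [QR: 129 ≡ 1 mod 4, sign kept]
  = (106/129)    [235 ≡ 106 mod 129]
  = (53/129)    [129 ≡ 1 mod 8 ⇒ (2/129) = +1]
  = (129/53)    [QR: 53 ≡ 1 mod 4, sign kept]
  = (23/53)    [129 ≡ 23 mod 53]
  = (53/23)    [QR: 53 ≡ 1 mod 4, sign kept]
  = (7/23)    [53 ≡ 7 mod 23]
  = -(23/7)    [QR: both ≡ 3 mod 4, sign flips]
  = -(2/7)    [23 ≡ 2 mod 7]
  = -(1/7)    [7 ≡ 7 mod 8 ⇒ (2/7) = +1]
  = -1    [(1/7) = 1]
(-11925/6967) = -1, and 6967 is prime, so -11925 is not a quadratic residue mod 6967.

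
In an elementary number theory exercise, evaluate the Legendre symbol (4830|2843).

-1

(4830|2843)
  = (1987|2843)    [4830 ≡ 1987 mod 2843]
  = -(2843|1987)    [QR: both ≡ 3 mod 4, sign flips]
  = -(856|1987)    [2843 ≡ 856 mod 1987]
  = (107|1987)    [1987 ≡ 3 mod 8 ⇒ (2|1987)^3 = -1]
  = -(1987|107)    [QR: both ≡ 3 mod 4, sign flips]
  = -(61|107)    [1987 ≡ 61 mod 107]
  = -(107|61)    [QR: 61 ≡ 1 mod 4, sign kept]
  = -(46|61)    [107 ≡ 46 mod 61]
  = (23|61)    [61 ≡ 5 mod 8 ⇒ (2|61) = -1]
  = (61|23)    [QR: 61 ≡ 1 mod 4, sign kept]
  = (15|23)    [61 ≡ 15 mod 23]
  = -(23|15)    [QR: both ≡ 3 mod 4, sign flips]
  = -(8|15)    [23 ≡ 8 mod 15]
  = -(1|15)    [15 ≡ 7 mod 8 ⇒ (2|15)^3 = +1]
  = -1    [(1|15) = 1]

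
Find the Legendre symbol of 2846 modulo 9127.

Factor out 2: 2846 = 2·1423. Since 9127 ≡ 7 (mod 8), (2/9127) = +1. Now have (1423/9127).
Both 1423 ≡ 3 and 9127 ≡ 3 (mod 4), so reciprocity gives (1423/9127) = -(9127/1423). Reduce: 9127 ≡ 589 (mod 1423). Now have -(589/1423).
589 ≡ 1 (mod 4), so quadratic reciprocity gives (589/1423) = (1423/589). Reduce: 1423 ≡ 245 (mod 589). Now have -(245/589).
245 ≡ 1 (mod 4), so quadratic reciprocity gives (245/589) = (589/245). Reduce: 589 ≡ 99 (mod 245). Now have -(99/245).
245 ≡ 1 (mod 4), so quadratic reciprocity gives (99/245) = (245/99). Reduce: 245 ≡ 47 (mod 99). Now have -(47/99).
Both 47 ≡ 3 and 99 ≡ 3 (mod 4), so reciprocity gives (47/99) = -(99/47). Reduce: 99 ≡ 5 (mod 47). Now have (5/47).
5 ≡ 1 (mod 4), so quadratic reciprocity gives (5/47) = (47/5). Reduce: 47 ≡ 2 (mod 5). Now have (2/5).
Factor out 2: 2 = 2. Since 5 ≡ 5 (mod 8), (2/5) = -1. Now have -(1/5).
(1/5) = 1. Collecting the sign factors: -1.

-1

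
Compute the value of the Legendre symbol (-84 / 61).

(-84 / 61)
  = (38 / 61)    [-84 ≡ 38 mod 61]
  = -(19 / 61)    [61 ≡ 5 mod 8 ⇒ (2 / 61) = -1]
  = -(61 / 19)    [QR: 61 ≡ 1 mod 4, sign kept]
  = -(4 / 19)    [61 ≡ 4 mod 19]
  = -(1 / 19)    [19 ≡ 3 mod 8 ⇒ (2 / 19)^2 = +1]
  = -1    [(1 / 19) = 1]

-1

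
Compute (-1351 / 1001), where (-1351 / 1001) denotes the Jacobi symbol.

0

Reduce the numerator: -1351 ≡ 651 (mod 1001), so (-1351 / 1001) = (651 / 1001).
1001 ≡ 1 (mod 4), so quadratic reciprocity gives (651 / 1001) = (1001 / 651). Reduce: 1001 ≡ 350 (mod 651). Now have (350 / 651).
Factor out 2: 350 = 2·175. Since 651 ≡ 3 (mod 8), (2 / 651) = -1. Now have -(175 / 651).
Both 175 ≡ 3 and 651 ≡ 3 (mod 4), so reciprocity gives (175 / 651) = -(651 / 175). Reduce: 651 ≡ 126 (mod 175). Now have (126 / 175).
Factor out 2: 126 = 2·63. Since 175 ≡ 7 (mod 8), (2 / 175) = +1. Now have (63 / 175).
Both 63 ≡ 3 and 175 ≡ 3 (mod 4), so reciprocity gives (63 / 175) = -(175 / 63). Reduce: 175 ≡ 49 (mod 63). Now have -(49 / 63).
49 ≡ 1 (mod 4), so quadratic reciprocity gives (49 / 63) = (63 / 49). Reduce: 63 ≡ 14 (mod 49). Now have -(14 / 49).
Factor out 2: 14 = 2·7. Since 49 ≡ 1 (mod 8), (2 / 49) = +1. Now have -(7 / 49).
49 ≡ 1 (mod 4), so quadratic reciprocity gives (7 / 49) = (49 / 7). Reduce: 49 ≡ 0 (mod 7). Now have -(0 / 7).
The numerator is now 0 with denominator 7 > 1: the symbol is 0.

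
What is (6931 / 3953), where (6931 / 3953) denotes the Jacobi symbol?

-1

Reduce the numerator: 6931 ≡ 2978 (mod 3953), so (6931 / 3953) = (2978 / 3953).
Factor out 2: 2978 = 2·1489. Since 3953 ≡ 1 (mod 8), (2 / 3953) = +1. Now have (1489 / 3953).
1489 ≡ 1 (mod 4), so quadratic reciprocity gives (1489 / 3953) = (3953 / 1489). Reduce: 3953 ≡ 975 (mod 1489). Now have (975 / 1489).
1489 ≡ 1 (mod 4), so quadratic reciprocity gives (975 / 1489) = (1489 / 975). Reduce: 1489 ≡ 514 (mod 975). Now have (514 / 975).
Factor out 2: 514 = 2·257. Since 975 ≡ 7 (mod 8), (2 / 975) = +1. Now have (257 / 975).
257 ≡ 1 (mod 4), so quadratic reciprocity gives (257 / 975) = (975 / 257). Reduce: 975 ≡ 204 (mod 257). Now have (204 / 257).
Factor out 2: 204 = 2^2·51. Since 257 ≡ 1 (mod 8), (2 / 257) = +1, and (2 / 257)^2 = +1. Now have (51 / 257).
257 ≡ 1 (mod 4), so quadratic reciprocity gives (51 / 257) = (257 / 51). Reduce: 257 ≡ 2 (mod 51). Now have (2 / 51).
Factor out 2: 2 = 2. Since 51 ≡ 3 (mod 8), (2 / 51) = -1. Now have -(1 / 51).
(1 / 51) = 1. Collecting the sign factors: -1.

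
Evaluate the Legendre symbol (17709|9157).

-1

(17709|9157)
  = (8552|9157)    [17709 ≡ 8552 mod 9157]
  = -(1069|9157)    [9157 ≡ 5 mod 8 ⇒ (2|9157)^3 = -1]
  = -(9157|1069)    [QR: 1069 ≡ 1 mod 4, sign kept]
  = -(605|1069)    [9157 ≡ 605 mod 1069]
  = -(1069|605)    [QR: 605 ≡ 1 mod 4, sign kept]
  = -(464|605)    [1069 ≡ 464 mod 605]
  = -(29|605)    [605 ≡ 5 mod 8 ⇒ (2|605)^4 = +1]
  = -(605|29)    [QR: 29 ≡ 1 mod 4, sign kept]
  = -(25|29)    [605 ≡ 25 mod 29]
  = -(29|25)    [QR: 25 ≡ 1 mod 4, sign kept]
  = -(4|25)    [29 ≡ 4 mod 25]
  = -(1|25)    [25 ≡ 1 mod 8 ⇒ (2|25)^2 = +1]
  = -1    [(1|25) = 1]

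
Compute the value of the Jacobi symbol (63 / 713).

-1

713 ≡ 1 (mod 4), so quadratic reciprocity gives (63 / 713) = (713 / 63). Reduce: 713 ≡ 20 (mod 63). Now have (20 / 63).
Factor out 2: 20 = 2^2·5. Since 63 ≡ 7 (mod 8), (2 / 63) = +1, and (2 / 63)^2 = +1. Now have (5 / 63).
5 ≡ 1 (mod 4), so quadratic reciprocity gives (5 / 63) = (63 / 5). Reduce: 63 ≡ 3 (mod 5). Now have (3 / 5).
5 ≡ 1 (mod 4), so quadratic reciprocity gives (3 / 5) = (5 / 3). Reduce: 5 ≡ 2 (mod 3). Now have (2 / 3).
Factor out 2: 2 = 2. Since 3 ≡ 3 (mod 8), (2 / 3) = -1. Now have -(1 / 3).
(1 / 3) = 1. Collecting the sign factors: -1.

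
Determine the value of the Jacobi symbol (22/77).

0

Factor out 2: 22 = 2·11. Since 77 ≡ 5 (mod 8), (2/77) = -1. Now have -(11/77).
77 ≡ 1 (mod 4), so quadratic reciprocity gives (11/77) = (77/11). Reduce: 77 ≡ 0 (mod 11). Now have -(0/11).
The numerator is now 0 with denominator 11 > 1: the symbol is 0.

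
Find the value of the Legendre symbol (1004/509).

(1004/509)
  = (495/509)    [1004 ≡ 495 mod 509]
  = (509/495)    [QR: 509 ≡ 1 mod 4, sign kept]
  = (14/495)    [509 ≡ 14 mod 495]
  = (7/495)    [495 ≡ 7 mod 8 ⇒ (2/495) = +1]
  = -(495/7)    [QR: both ≡ 3 mod 4, sign flips]
  = -(5/7)    [495 ≡ 5 mod 7]
  = -(7/5)    [QR: 5 ≡ 1 mod 4, sign kept]
  = -(2/5)    [7 ≡ 2 mod 5]
  = (1/5)    [5 ≡ 5 mod 8 ⇒ (2/5) = -1]
  = 1    [(1/5) = 1]

1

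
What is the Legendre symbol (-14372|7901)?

-1

(-14372|7901)
  = (14372|7901)    [7901 ≡ 1 mod 4 ⇒ (-1|7901) = +1]
  = (6471|7901)    [14372 ≡ 6471 mod 7901]
  = (7901|6471)    [QR: 7901 ≡ 1 mod 4, sign kept]
  = (1430|6471)    [7901 ≡ 1430 mod 6471]
  = (715|6471)    [6471 ≡ 7 mod 8 ⇒ (2|6471) = +1]
  = -(6471|715)    [QR: both ≡ 3 mod 4, sign flips]
  = -(36|715)    [6471 ≡ 36 mod 715]
  = -(9|715)    [715 ≡ 3 mod 8 ⇒ (2|715)^2 = +1]
  = -(715|9)    [QR: 9 ≡ 1 mod 4, sign kept]
  = -(4|9)    [715 ≡ 4 mod 9]
  = -(1|9)    [9 ≡ 1 mod 8 ⇒ (2|9)^2 = +1]
  = -1    [(1|9) = 1]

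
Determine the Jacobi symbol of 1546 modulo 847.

-1

Reduce the numerator: 1546 ≡ 699 (mod 847), so (1546|847) = (699|847).
Both 699 ≡ 3 and 847 ≡ 3 (mod 4), so reciprocity gives (699|847) = -(847|699). Reduce: 847 ≡ 148 (mod 699). Now have -(148|699).
Factor out 2: 148 = 2^2·37. Since 699 ≡ 3 (mod 8), (2|699) = -1, and (2|699)^2 = +1. Now have -(37|699).
37 ≡ 1 (mod 4), so quadratic reciprocity gives (37|699) = (699|37). Reduce: 699 ≡ 33 (mod 37). Now have -(33|37).
33 ≡ 1 (mod 4), so quadratic reciprocity gives (33|37) = (37|33). Reduce: 37 ≡ 4 (mod 33). Now have -(4|33).
Factor out 2: 4 = 2^2. Since 33 ≡ 1 (mod 8), (2|33) = +1, and (2|33)^2 = +1. Now have -(1|33).
(1|33) = 1. Collecting the sign factors: -1.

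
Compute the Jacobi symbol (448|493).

-1

Factor out 2: 448 = 2^6·7. Since 493 ≡ 5 (mod 8), (2|493) = -1, and (2|493)^6 = +1. Now have (7|493).
493 ≡ 1 (mod 4), so quadratic reciprocity gives (7|493) = (493|7). Reduce: 493 ≡ 3 (mod 7). Now have (3|7).
Both 3 ≡ 3 and 7 ≡ 3 (mod 4), so reciprocity gives (3|7) = -(7|3). Reduce: 7 ≡ 1 (mod 3). Now have -(1|3).
(1|3) = 1. Collecting the sign factors: -1.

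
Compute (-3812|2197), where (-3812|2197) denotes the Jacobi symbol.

Reduce the numerator: -3812 ≡ 582 (mod 2197), so (-3812|2197) = (582|2197).
Factor out 2: 582 = 2·291. Since 2197 ≡ 5 (mod 8), (2|2197) = -1. Now have -(291|2197).
2197 ≡ 1 (mod 4), so quadratic reciprocity gives (291|2197) = (2197|291). Reduce: 2197 ≡ 160 (mod 291). Now have -(160|291).
Factor out 2: 160 = 2^5·5. Since 291 ≡ 3 (mod 8), (2|291) = -1, and (2|291)^5 = -1. Now have (5|291).
5 ≡ 1 (mod 4), so quadratic reciprocity gives (5|291) = (291|5). Reduce: 291 ≡ 1 (mod 5). Now have (1|5).
(1|5) = 1. Collecting the sign factors: 1.

1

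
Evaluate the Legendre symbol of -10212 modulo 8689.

(-10212 / 8689)
  = (7166 / 8689)    [-10212 ≡ 7166 mod 8689]
  = (3583 / 8689)    [8689 ≡ 1 mod 8 ⇒ (2 / 8689) = +1]
  = (8689 / 3583)    [QR: 8689 ≡ 1 mod 4, sign kept]
  = (1523 / 3583)    [8689 ≡ 1523 mod 3583]
  = -(3583 / 1523)    [QR: both ≡ 3 mod 4, sign flips]
  = -(537 / 1523)    [3583 ≡ 537 mod 1523]
  = -(1523 / 537)    [QR: 537 ≡ 1 mod 4, sign kept]
  = -(449 / 537)    [1523 ≡ 449 mod 537]
  = -(537 / 449)    [QR: 449 ≡ 1 mod 4, sign kept]
  = -(88 / 449)    [537 ≡ 88 mod 449]
  = -(11 / 449)    [449 ≡ 1 mod 8 ⇒ (2 / 449)^3 = +1]
  = -(449 / 11)    [QR: 449 ≡ 1 mod 4, sign kept]
  = -(9 / 11)    [449 ≡ 9 mod 11]
  = -(11 / 9)    [QR: 9 ≡ 1 mod 4, sign kept]
  = -(2 / 9)    [11 ≡ 2 mod 9]
  = -(1 / 9)    [9 ≡ 1 mod 8 ⇒ (2 / 9) = +1]
  = -1    [(1 / 9) = 1]

-1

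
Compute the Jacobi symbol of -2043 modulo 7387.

-1

(-2043 / 7387)
  = -(2043 / 7387)    [7387 ≡ 3 mod 4 ⇒ (-1 / 7387) = -1]
  = (7387 / 2043)    [QR: both ≡ 3 mod 4, sign flips]
  = (1258 / 2043)    [7387 ≡ 1258 mod 2043]
  = -(629 / 2043)    [2043 ≡ 3 mod 8 ⇒ (2 / 2043) = -1]
  = -(2043 / 629)    [QR: 629 ≡ 1 mod 4, sign kept]
  = -(156 / 629)    [2043 ≡ 156 mod 629]
  = -(39 / 629)    [629 ≡ 5 mod 8 ⇒ (2 / 629)^2 = +1]
  = -(629 / 39)    [QR: 629 ≡ 1 mod 4, sign kept]
  = -(5 / 39)    [629 ≡ 5 mod 39]
  = -(39 / 5)    [QR: 5 ≡ 1 mod 4, sign kept]
  = -(4 / 5)    [39 ≡ 4 mod 5]
  = -(1 / 5)    [5 ≡ 5 mod 8 ⇒ (2 / 5)^2 = +1]
  = -1    [(1 / 5) = 1]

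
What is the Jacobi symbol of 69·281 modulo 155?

1

By multiplicativity, (69·281|155) = (69|155)·(281|155).
First factor (69|155):
69 ≡ 1 (mod 4), so quadratic reciprocity gives (69|155) = (155|69). Reduce: 155 ≡ 17 (mod 69). Now have (17|69).
17 ≡ 1 (mod 4), so quadratic reciprocity gives (17|69) = (69|17). Reduce: 69 ≡ 1 (mod 17). Now have (1|17).
(1|17) = 1. Collecting the sign factors: 1.
Second factor (281|155):
Reduce the numerator: 281 ≡ 126 (mod 155), so (281|155) = (126|155).
Factor out 2: 126 = 2·63. Since 155 ≡ 3 (mod 8), (2|155) = -1. Now have -(63|155).
Both 63 ≡ 3 and 155 ≡ 3 (mod 4), so reciprocity gives (63|155) = -(155|63). Reduce: 155 ≡ 29 (mod 63). Now have (29|63).
29 ≡ 1 (mod 4), so quadratic reciprocity gives (29|63) = (63|29). Reduce: 63 ≡ 5 (mod 29). Now have (5|29).
5 ≡ 1 (mod 4), so quadratic reciprocity gives (5|29) = (29|5). Reduce: 29 ≡ 4 (mod 5). Now have (4|5).
Factor out 2: 4 = 2^2. Since 5 ≡ 5 (mod 8), (2|5) = -1, and (2|5)^2 = +1. Now have (1|5).
(1|5) = 1. Collecting the sign factors: 1.
Product: (1)·(1) = 1.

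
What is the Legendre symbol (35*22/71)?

By multiplicativity, (35·22/71) = (35/71)·(22/71).
First factor (35/71):
Both 35 ≡ 3 and 71 ≡ 3 (mod 4), so reciprocity gives (35/71) = -(71/35). Reduce: 71 ≡ 1 (mod 35). Now have -(1/35).
(1/35) = 1. Collecting the sign factors: -1.
Second factor (22/71):
Factor out 2: 22 = 2·11. Since 71 ≡ 7 (mod 8), (2/71) = +1. Now have (11/71).
Both 11 ≡ 3 and 71 ≡ 3 (mod 4), so reciprocity gives (11/71) = -(71/11). Reduce: 71 ≡ 5 (mod 11). Now have -(5/11).
5 ≡ 1 (mod 4), so quadratic reciprocity gives (5/11) = (11/5). Reduce: 11 ≡ 1 (mod 5). Now have -(1/5).
(1/5) = 1. Collecting the sign factors: -1.
Product: (-1)·(-1) = 1.

1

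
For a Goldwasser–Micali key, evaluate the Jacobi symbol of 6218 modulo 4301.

Reduce the numerator: 6218 ≡ 1917 (mod 4301), so (6218/4301) = (1917/4301).
1917 ≡ 1 (mod 4), so quadratic reciprocity gives (1917/4301) = (4301/1917). Reduce: 4301 ≡ 467 (mod 1917). Now have (467/1917).
1917 ≡ 1 (mod 4), so quadratic reciprocity gives (467/1917) = (1917/467). Reduce: 1917 ≡ 49 (mod 467). Now have (49/467).
49 ≡ 1 (mod 4), so quadratic reciprocity gives (49/467) = (467/49). Reduce: 467 ≡ 26 (mod 49). Now have (26/49).
Factor out 2: 26 = 2·13. Since 49 ≡ 1 (mod 8), (2/49) = +1. Now have (13/49).
13 ≡ 1 (mod 4), so quadratic reciprocity gives (13/49) = (49/13). Reduce: 49 ≡ 10 (mod 13). Now have (10/13).
Factor out 2: 10 = 2·5. Since 13 ≡ 5 (mod 8), (2/13) = -1. Now have -(5/13).
5 ≡ 1 (mod 4), so quadratic reciprocity gives (5/13) = (13/5). Reduce: 13 ≡ 3 (mod 5). Now have -(3/5).
5 ≡ 1 (mod 4), so quadratic reciprocity gives (3/5) = (5/3). Reduce: 5 ≡ 2 (mod 3). Now have -(2/3).
Factor out 2: 2 = 2. Since 3 ≡ 3 (mod 8), (2/3) = -1. Now have (1/3).
(1/3) = 1. Collecting the sign factors: 1.

1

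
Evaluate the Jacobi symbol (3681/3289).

1

Reduce the numerator: 3681 ≡ 392 (mod 3289), so (3681/3289) = (392/3289).
Factor out 2: 392 = 2^3·49. Since 3289 ≡ 1 (mod 8), (2/3289) = +1, and (2/3289)^3 = +1. Now have (49/3289).
49 ≡ 1 (mod 4), so quadratic reciprocity gives (49/3289) = (3289/49). Reduce: 3289 ≡ 6 (mod 49). Now have (6/49).
Factor out 2: 6 = 2·3. Since 49 ≡ 1 (mod 8), (2/49) = +1. Now have (3/49).
49 ≡ 1 (mod 4), so quadratic reciprocity gives (3/49) = (49/3). Reduce: 49 ≡ 1 (mod 3). Now have (1/3).
(1/3) = 1. Collecting the sign factors: 1.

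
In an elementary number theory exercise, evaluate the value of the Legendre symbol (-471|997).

-1

(-471|997)
  = (526|997)    [-471 ≡ 526 mod 997]
  = -(263|997)    [997 ≡ 5 mod 8 ⇒ (2|997) = -1]
  = -(997|263)    [QR: 997 ≡ 1 mod 4, sign kept]
  = -(208|263)    [997 ≡ 208 mod 263]
  = -(13|263)    [263 ≡ 7 mod 8 ⇒ (2|263)^4 = +1]
  = -(263|13)    [QR: 13 ≡ 1 mod 4, sign kept]
  = -(3|13)    [263 ≡ 3 mod 13]
  = -(13|3)    [QR: 13 ≡ 1 mod 4, sign kept]
  = -(1|3)    [13 ≡ 1 mod 3]
  = -1    [(1|3) = 1]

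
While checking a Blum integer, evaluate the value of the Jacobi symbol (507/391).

Reduce the numerator: 507 ≡ 116 (mod 391), so (507/391) = (116/391).
Factor out 2: 116 = 2^2·29. Since 391 ≡ 7 (mod 8), (2/391) = +1, and (2/391)^2 = +1. Now have (29/391).
29 ≡ 1 (mod 4), so quadratic reciprocity gives (29/391) = (391/29). Reduce: 391 ≡ 14 (mod 29). Now have (14/29).
Factor out 2: 14 = 2·7. Since 29 ≡ 5 (mod 8), (2/29) = -1. Now have -(7/29).
29 ≡ 1 (mod 4), so quadratic reciprocity gives (7/29) = (29/7). Reduce: 29 ≡ 1 (mod 7). Now have -(1/7).
(1/7) = 1. Collecting the sign factors: -1.

-1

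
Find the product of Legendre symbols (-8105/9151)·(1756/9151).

By multiplicativity, (-8105·1756/9151) = (-8105/9151)·(1756/9151).
First factor (-8105/9151):
Reduce the numerator: -8105 ≡ 1046 (mod 9151), so (-8105/9151) = (1046/9151).
Factor out 2: 1046 = 2·523. Since 9151 ≡ 7 (mod 8), (2/9151) = +1. Now have (523/9151).
Both 523 ≡ 3 and 9151 ≡ 3 (mod 4), so reciprocity gives (523/9151) = -(9151/523). Reduce: 9151 ≡ 260 (mod 523). Now have -(260/523).
Factor out 2: 260 = 2^2·65. Since 523 ≡ 3 (mod 8), (2/523) = -1, and (2/523)^2 = +1. Now have -(65/523).
65 ≡ 1 (mod 4), so quadratic reciprocity gives (65/523) = (523/65). Reduce: 523 ≡ 3 (mod 65). Now have -(3/65).
65 ≡ 1 (mod 4), so quadratic reciprocity gives (3/65) = (65/3). Reduce: 65 ≡ 2 (mod 3). Now have -(2/3).
Factor out 2: 2 = 2. Since 3 ≡ 3 (mod 8), (2/3) = -1. Now have (1/3).
(1/3) = 1. Collecting the sign factors: 1.
Second factor (1756/9151):
Factor out 2: 1756 = 2^2·439. Since 9151 ≡ 7 (mod 8), (2/9151) = +1, and (2/9151)^2 = +1. Now have (439/9151).
Both 439 ≡ 3 and 9151 ≡ 3 (mod 4), so reciprocity gives (439/9151) = -(9151/439). Reduce: 9151 ≡ 371 (mod 439). Now have -(371/439).
Both 371 ≡ 3 and 439 ≡ 3 (mod 4), so reciprocity gives (371/439) = -(439/371). Reduce: 439 ≡ 68 (mod 371). Now have (68/371).
Factor out 2: 68 = 2^2·17. Since 371 ≡ 3 (mod 8), (2/371) = -1, and (2/371)^2 = +1. Now have (17/371).
17 ≡ 1 (mod 4), so quadratic reciprocity gives (17/371) = (371/17). Reduce: 371 ≡ 14 (mod 17). Now have (14/17).
Factor out 2: 14 = 2·7. Since 17 ≡ 1 (mod 8), (2/17) = +1. Now have (7/17).
17 ≡ 1 (mod 4), so quadratic reciprocity gives (7/17) = (17/7). Reduce: 17 ≡ 3 (mod 7). Now have (3/7).
Both 3 ≡ 3 and 7 ≡ 3 (mod 4), so reciprocity gives (3/7) = -(7/3). Reduce: 7 ≡ 1 (mod 3). Now have -(1/3).
(1/3) = 1. Collecting the sign factors: -1.
Product: (1)·(-1) = -1.

-1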